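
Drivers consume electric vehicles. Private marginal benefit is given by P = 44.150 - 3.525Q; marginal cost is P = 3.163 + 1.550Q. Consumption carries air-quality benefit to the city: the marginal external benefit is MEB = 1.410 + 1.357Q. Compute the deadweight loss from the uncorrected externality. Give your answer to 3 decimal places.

Market equilibrium (private): 3.163 + 1.550Q = 44.150 - 3.525Q → Q_m = 8.0763.
Social marginal benefit = demand + MEB = 45.560 - 2.168Q.
Set SMB = MC: 45.560 - 2.168Q = 3.163 + 1.550Q → Q* = 11.4032.
Between Q* and Q_m the wedge SMB − MC runs linearly from 0 to MEB(Q_m), so the loss is a triangle.
DWL = ½ × 3.3269 × 12.3695 = 20.5760.

DWL = 20.576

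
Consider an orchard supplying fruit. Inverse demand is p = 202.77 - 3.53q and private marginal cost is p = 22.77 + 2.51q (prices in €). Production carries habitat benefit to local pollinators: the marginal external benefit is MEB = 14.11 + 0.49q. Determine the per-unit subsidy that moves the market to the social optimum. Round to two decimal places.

subsidy = €31.25 per unit

Social marginal cost = private MC − MEB = 8.66 + 2.02q.
Set SMC = demand: 8.66 + 2.02q = 202.77 - 3.53q → q* = 34.9748.
The Pigouvian subsidy equals MEB at q*: 14.11 + 0.49×34.9748 = 31.2477.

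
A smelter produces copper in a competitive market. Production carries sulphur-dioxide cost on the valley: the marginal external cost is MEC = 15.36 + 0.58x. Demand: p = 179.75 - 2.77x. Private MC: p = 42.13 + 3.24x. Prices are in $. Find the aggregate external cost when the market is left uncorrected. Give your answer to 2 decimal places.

Market equilibrium (private): 42.13 + 3.24x = 179.75 - 2.77x → x_m = 22.8985.
Total external cost = ∫₀^{x_m} (15.36 + 0.58x) dx = 15.36×22.8985 + ½×0.58×22.8985² = 503.7799.

$503.78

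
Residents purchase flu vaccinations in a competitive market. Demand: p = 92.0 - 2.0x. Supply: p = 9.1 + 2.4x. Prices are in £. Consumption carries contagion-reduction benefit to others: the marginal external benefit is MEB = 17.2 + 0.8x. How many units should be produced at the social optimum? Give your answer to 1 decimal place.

Social marginal benefit = demand + MEB = 109.2 - 1.2x.
Set SMB = MC: 109.2 - 1.2x = 9.1 + 2.4x → x* = 27.8056.

x* = 27.8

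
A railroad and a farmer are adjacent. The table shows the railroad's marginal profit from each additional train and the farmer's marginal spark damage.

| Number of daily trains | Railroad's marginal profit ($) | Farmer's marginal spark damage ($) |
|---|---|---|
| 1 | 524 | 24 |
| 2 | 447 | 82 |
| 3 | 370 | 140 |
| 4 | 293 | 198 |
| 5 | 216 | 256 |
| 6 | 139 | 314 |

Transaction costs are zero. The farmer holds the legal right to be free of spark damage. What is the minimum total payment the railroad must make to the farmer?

Efficient level: marginal profit ≥ marginal spark damage through level 4, so k* = 4.
With the farmer holding the right, the railroad must at least compensate total damage at k*: 24 + 82 + 140 + 198 = 444.

$444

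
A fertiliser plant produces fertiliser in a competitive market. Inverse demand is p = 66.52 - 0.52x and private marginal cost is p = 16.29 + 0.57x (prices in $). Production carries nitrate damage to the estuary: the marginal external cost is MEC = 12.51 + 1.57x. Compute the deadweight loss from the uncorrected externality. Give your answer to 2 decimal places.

Market equilibrium (private): 16.29 + 0.57x = 66.52 - 0.52x → x_m = 46.0826.
Social marginal cost = private MC + MEC = 28.80 + 2.14x.
Set SMC = demand: 28.80 + 2.14x = 66.52 - 0.52x → x* = 14.1805.
Between x* and x_m the wedge SMC − demand runs linearly from 0 to MEC(x_m), so the loss is a triangle.
DWL = ½ × 31.9021 × 84.8596 = 1353.5997.

DWL = $1353.60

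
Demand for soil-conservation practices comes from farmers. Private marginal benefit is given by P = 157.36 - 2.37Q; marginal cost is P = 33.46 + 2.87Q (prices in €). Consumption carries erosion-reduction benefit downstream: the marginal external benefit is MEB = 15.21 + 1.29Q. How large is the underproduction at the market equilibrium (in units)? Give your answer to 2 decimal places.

11.57 units

Market equilibrium (private): 33.46 + 2.87Q = 157.36 - 2.37Q → Q_m = 23.6450.
Social marginal benefit = demand + MEB = 172.57 - 1.08Q.
Set SMB = MC: 172.57 - 1.08Q = 33.46 + 2.87Q → Q* = 35.2177.
Gap = |23.6450 − 35.2177| = 11.5727.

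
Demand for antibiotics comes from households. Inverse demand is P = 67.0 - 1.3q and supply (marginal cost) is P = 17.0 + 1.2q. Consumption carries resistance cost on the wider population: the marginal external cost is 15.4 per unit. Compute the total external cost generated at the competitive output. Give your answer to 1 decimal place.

Market equilibrium (private): 17.0 + 1.2q = 67.0 - 1.3q → q_m = 20.0000.
Total external cost = MEC × q_m = 15.4 × 20.0000 = 308.0000.

308.0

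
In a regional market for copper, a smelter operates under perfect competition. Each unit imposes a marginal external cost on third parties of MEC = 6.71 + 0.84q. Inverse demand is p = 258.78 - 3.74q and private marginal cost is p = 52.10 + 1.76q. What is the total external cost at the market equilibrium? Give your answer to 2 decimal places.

Market equilibrium (private): 52.10 + 1.76q = 258.78 - 3.74q → q_m = 37.5782.
Total external cost = ∫₀^{q_m} (6.71 + 0.84q) dq = 6.71×37.5782 + ½×0.84×37.5782² = 845.2406.

845.24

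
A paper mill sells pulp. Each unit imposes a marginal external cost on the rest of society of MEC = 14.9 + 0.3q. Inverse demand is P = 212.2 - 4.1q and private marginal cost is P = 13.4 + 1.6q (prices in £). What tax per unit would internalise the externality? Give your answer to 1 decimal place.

Social marginal cost = private MC + MEC = 28.3 + 1.9q.
Set SMC = demand: 28.3 + 1.9q = 212.2 - 4.1q → q* = 30.6500.
The Pigouvian tax equals MEC at q*: 14.9 + 0.3×30.6500 = 24.0950.

tax = £24.1 per unit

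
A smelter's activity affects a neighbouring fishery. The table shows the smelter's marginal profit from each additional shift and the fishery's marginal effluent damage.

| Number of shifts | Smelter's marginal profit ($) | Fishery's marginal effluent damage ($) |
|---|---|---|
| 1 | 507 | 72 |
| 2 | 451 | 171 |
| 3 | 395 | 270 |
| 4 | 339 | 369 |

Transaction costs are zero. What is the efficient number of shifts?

Bargaining reaches the level where marginal profit last exceeds marginal effluent damage.
That holds through level 3 (395 ≥ 270) but not at 4 (339 < 369).

3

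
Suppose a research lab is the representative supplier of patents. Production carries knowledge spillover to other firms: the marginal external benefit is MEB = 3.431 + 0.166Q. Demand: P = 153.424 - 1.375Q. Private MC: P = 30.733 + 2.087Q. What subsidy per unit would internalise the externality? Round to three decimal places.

subsidy = 9.783 per unit

Social marginal cost = private MC − MEB = 27.302 + 1.921Q.
Set SMC = demand: 27.302 + 1.921Q = 153.424 - 1.375Q → Q* = 38.2652.
The Pigouvian subsidy equals MEB at Q*: 3.431 + 0.166×38.2652 = 9.7830.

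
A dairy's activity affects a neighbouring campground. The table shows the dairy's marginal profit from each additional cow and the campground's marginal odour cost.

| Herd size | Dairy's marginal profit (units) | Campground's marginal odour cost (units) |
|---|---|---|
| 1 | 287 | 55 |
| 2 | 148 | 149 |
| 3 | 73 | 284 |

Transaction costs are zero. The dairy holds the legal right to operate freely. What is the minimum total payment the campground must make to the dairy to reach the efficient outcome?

221

Left alone the dairy would choose level 3 (marginal profit stays positive).
Efficient level: k* = 1 (marginal profit ≥ marginal odour cost through 1).
The campground must at least cover the dairy's forgone profit from cutting 3→1: 148 + 73 = 221.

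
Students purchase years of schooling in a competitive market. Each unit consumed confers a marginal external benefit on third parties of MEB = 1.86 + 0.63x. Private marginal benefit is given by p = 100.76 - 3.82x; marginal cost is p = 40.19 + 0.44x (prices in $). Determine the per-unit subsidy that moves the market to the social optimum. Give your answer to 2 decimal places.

Social marginal benefit = demand + MEB = 102.62 - 3.19x.
Set SMB = MC: 102.62 - 3.19x = 40.19 + 0.44x → x* = 17.1983.
The Pigouvian subsidy equals MEB at x*: 1.86 + 0.63×17.1983 = 12.6949.

subsidy = $12.69 per unit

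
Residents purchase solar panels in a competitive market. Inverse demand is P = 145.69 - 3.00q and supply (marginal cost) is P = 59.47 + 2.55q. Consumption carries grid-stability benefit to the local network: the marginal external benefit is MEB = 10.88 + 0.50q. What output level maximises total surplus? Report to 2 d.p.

q* = 19.23

Social marginal benefit = demand + MEB = 156.57 - 2.50q.
Set SMB = MC: 156.57 - 2.50q = 59.47 + 2.55q → q* = 19.2277.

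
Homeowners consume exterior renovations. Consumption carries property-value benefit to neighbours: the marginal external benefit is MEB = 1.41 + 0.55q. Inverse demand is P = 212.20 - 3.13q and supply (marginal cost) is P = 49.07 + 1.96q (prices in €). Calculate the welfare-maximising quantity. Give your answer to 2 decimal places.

Social marginal benefit = demand + MEB = 213.61 - 2.58q.
Set SMB = MC: 213.61 - 2.58q = 49.07 + 1.96q → q* = 36.2423.

q* = 36.24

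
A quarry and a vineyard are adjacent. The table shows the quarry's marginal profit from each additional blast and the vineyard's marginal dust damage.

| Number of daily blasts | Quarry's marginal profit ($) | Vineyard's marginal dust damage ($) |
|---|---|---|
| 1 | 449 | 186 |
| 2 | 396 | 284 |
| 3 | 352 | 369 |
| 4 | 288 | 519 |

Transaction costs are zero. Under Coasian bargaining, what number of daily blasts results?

2

Bargaining reaches the level where marginal profit last exceeds marginal dust damage.
That holds through level 2 (396 ≥ 284) but not at 3 (352 < 369).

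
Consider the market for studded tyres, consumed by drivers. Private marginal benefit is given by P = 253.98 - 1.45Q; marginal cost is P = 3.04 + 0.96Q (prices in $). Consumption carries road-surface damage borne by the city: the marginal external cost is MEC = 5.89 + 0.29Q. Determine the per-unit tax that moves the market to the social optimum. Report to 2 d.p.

tax = $32.21 per unit

Social marginal benefit = demand − MEC = 248.09 - 1.74Q.
Set SMB = MC: 248.09 - 1.74Q = 3.04 + 0.96Q → Q* = 90.7593.
The Pigouvian tax equals MEC at Q*: 5.89 + 0.29×90.7593 = 32.2102.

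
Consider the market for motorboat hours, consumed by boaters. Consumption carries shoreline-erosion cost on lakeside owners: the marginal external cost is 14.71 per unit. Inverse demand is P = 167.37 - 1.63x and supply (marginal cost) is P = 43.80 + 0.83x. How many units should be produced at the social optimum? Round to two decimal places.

Social marginal benefit = demand − MEC = 152.66 - 1.63x.
Set SMB = MC: 152.66 - 1.63x = 43.80 + 0.83x → x* = 44.2520.

x* = 44.25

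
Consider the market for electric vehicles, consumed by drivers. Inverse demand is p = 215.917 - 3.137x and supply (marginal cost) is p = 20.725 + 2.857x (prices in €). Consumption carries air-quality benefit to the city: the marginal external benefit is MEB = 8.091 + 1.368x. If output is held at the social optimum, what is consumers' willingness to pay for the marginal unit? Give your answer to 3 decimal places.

P = €78.066

Social marginal benefit = demand + MEB = 224.008 - 1.769x.
Set SMB = MC: 224.008 - 1.769x = 20.725 + 2.857x → x* = 43.9436.
Consumer price on the demand curve at x*: 215.917 − 3.137×43.9436 = 78.0659.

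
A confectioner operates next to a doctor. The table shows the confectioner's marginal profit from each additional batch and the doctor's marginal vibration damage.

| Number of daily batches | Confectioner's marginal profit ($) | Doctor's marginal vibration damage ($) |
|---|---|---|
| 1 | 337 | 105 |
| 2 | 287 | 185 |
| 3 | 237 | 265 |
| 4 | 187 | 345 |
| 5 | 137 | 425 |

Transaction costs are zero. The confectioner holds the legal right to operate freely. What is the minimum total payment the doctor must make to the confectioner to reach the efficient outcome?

$561

Left alone the confectioner would choose level 5 (marginal profit stays positive).
Efficient level: k* = 2 (marginal profit ≥ marginal vibration damage through 2).
The doctor must at least cover the confectioner's forgone profit from cutting 5→2: 237 + 187 + 137 = 561.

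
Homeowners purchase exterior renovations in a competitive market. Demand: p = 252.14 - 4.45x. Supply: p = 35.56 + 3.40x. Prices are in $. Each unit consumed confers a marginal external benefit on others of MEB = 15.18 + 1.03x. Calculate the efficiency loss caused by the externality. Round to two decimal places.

Market equilibrium (private): 35.56 + 3.40x = 252.14 - 4.45x → x_m = 27.5898.
Social marginal benefit = demand + MEB = 267.32 - 3.42x.
Set SMB = MC: 267.32 - 3.42x = 35.56 + 3.40x → x* = 33.9824.
The welfare-loss triangle has base |x_m − x*| and height MEB(x_m) (the vertical gap between SMB and MC is zero at x* and MEB at x_m).
DWL = ½ × 6.3926 × 43.5975 = 139.3507.

DWL = $139.35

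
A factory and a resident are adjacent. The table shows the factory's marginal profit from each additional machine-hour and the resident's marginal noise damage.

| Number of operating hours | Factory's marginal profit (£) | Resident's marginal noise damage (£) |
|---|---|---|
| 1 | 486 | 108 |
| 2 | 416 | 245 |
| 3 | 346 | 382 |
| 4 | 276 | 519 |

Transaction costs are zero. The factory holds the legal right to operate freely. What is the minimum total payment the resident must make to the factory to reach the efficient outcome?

£622

Left alone the factory would choose level 4 (marginal profit stays positive).
Efficient level: k* = 2 (marginal profit ≥ marginal noise damage through 2).
The resident must at least cover the factory's forgone profit from cutting 4→2: 346 + 276 = 622.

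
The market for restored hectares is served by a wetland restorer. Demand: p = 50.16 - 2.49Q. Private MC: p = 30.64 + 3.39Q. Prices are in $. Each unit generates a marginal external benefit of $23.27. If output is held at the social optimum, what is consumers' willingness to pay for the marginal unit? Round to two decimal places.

Social marginal cost = private MC − MEB = 7.37 + 3.39Q.
Set SMC = demand: 7.37 + 3.39Q = 50.16 - 2.49Q → Q* = 7.2772.
Consumer price on the demand curve at Q*: 50.16 − 2.49×7.2772 = 32.0398.

P = $32.04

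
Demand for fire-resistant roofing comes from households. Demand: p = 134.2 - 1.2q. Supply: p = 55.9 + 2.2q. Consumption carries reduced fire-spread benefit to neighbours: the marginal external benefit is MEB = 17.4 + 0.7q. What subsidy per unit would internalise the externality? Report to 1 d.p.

subsidy = 42.2 per unit

Social marginal benefit = demand + MEB = 151.6 - 0.5q.
Set SMB = MC: 151.6 - 0.5q = 55.9 + 2.2q → q* = 35.4444.
The Pigouvian subsidy equals MEB at q*: 17.4 + 0.7×35.4444 = 42.2111.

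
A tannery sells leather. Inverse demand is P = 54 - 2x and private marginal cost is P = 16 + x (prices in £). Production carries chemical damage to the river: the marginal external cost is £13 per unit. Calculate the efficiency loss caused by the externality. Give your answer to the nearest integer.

Market equilibrium (private): 16 + x = 54 - 2x → x_m = 12.6667.
Social marginal cost = private MC + MEC = 29 + x.
Set SMC = demand: 29 + x = 54 - 2x → x* = 8.3333.
Between x* and x_m the wedge SMC − demand runs linearly from 0 to MEC(x_m), so the loss is a triangle.
DWL = ½ × 4.3334 × 13.0000 = 28.1671.

DWL = £28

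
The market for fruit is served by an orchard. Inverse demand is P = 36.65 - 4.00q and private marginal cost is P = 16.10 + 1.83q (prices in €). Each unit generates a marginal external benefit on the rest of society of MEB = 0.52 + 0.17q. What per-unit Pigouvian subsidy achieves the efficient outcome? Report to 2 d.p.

Social marginal cost = private MC − MEB = 15.58 + 1.66q.
Set SMC = demand: 15.58 + 1.66q = 36.65 - 4.00q → q* = 3.7226.
The Pigouvian subsidy equals MEB at q*: 0.52 + 0.17×3.7226 = 1.1528.

subsidy = €1.15 per unit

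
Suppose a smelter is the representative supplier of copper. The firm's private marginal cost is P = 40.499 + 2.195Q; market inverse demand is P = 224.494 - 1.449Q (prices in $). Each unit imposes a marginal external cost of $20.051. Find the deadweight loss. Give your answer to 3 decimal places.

DWL = $55.165

Market equilibrium (private): 40.499 + 2.195Q = 224.494 - 1.449Q → Q_m = 50.4926.
Social marginal cost = private MC + MEC = 60.550 + 2.195Q.
Set SMC = demand: 60.550 + 2.195Q = 224.494 - 1.449Q → Q* = 44.9901.
The loss is the area between SMC and demand from Q* to Q_m; with linear curves that's a triangle of height MEC(Q_m).
DWL = ½ × 5.5025 × 20.0510 = 55.1653.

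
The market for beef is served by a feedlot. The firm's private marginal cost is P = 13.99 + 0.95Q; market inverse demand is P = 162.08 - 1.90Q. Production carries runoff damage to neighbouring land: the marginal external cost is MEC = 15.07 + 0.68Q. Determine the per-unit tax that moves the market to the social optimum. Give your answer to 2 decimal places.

tax = 40.69 per unit

Social marginal cost = private MC + MEC = 29.06 + 1.63Q.
Set SMC = demand: 29.06 + 1.63Q = 162.08 - 1.90Q → Q* = 37.6827.
The Pigouvian tax equals MEC at Q*: 15.07 + 0.68×37.6827 = 40.6942.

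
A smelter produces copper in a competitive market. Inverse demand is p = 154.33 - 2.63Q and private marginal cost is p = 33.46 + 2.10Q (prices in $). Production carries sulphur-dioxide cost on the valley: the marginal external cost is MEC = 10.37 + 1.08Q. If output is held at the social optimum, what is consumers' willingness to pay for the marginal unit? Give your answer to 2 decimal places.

P = $104.31

Social marginal cost = private MC + MEC = 43.83 + 3.18Q.
Set SMC = demand: 43.83 + 3.18Q = 154.33 - 2.63Q → Q* = 19.0189.
Consumer price on the demand curve at Q*: 154.33 − 2.63×19.0189 = 104.3103.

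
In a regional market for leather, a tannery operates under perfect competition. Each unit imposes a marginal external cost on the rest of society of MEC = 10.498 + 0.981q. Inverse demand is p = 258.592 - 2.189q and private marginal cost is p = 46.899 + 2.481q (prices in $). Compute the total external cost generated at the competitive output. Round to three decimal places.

Market equilibrium (private): 46.899 + 2.481q = 258.592 - 2.189q → q_m = 45.3304.
Total external cost = ∫₀^{q_m} (10.498 + 0.981q) dq = 10.498×45.3304 + ½×0.981×45.3304² = 1483.7801.

$1483.780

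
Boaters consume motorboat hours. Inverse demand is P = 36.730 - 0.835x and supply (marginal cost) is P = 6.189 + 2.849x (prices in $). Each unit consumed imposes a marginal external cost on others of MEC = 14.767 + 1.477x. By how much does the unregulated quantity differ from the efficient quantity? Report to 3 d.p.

Market equilibrium (private): 6.189 + 2.849x = 36.730 - 0.835x → x_m = 8.2902.
Social marginal benefit = demand − MEC = 21.963 - 2.312x.
Set SMB = MC: 21.963 - 2.312x = 6.189 + 2.849x → x* = 3.0564.
Gap = |8.2902 − 3.0564| = 5.2338.

5.234 units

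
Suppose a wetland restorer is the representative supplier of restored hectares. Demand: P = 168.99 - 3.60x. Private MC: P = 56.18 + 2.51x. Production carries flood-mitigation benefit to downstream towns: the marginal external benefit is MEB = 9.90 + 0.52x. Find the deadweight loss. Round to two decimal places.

Market equilibrium (private): 56.18 + 2.51x = 168.99 - 3.60x → x_m = 18.4632.
Social marginal cost = private MC − MEB = 46.28 + 1.99x.
Set SMC = demand: 46.28 + 1.99x = 168.99 - 3.60x → x* = 21.9517.
The loss is the area between SMC and demand from x* to x_m; with linear curves that's a triangle of height MEB(x_m).
DWL = ½ × 3.4885 × 19.5009 = 34.0144.

DWL = 34.01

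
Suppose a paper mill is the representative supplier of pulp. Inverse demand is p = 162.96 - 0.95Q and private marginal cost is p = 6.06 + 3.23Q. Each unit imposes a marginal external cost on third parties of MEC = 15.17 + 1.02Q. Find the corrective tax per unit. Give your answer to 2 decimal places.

tax = 42.97 per unit

Social marginal cost = private MC + MEC = 21.23 + 4.25Q.
Set SMC = demand: 21.23 + 4.25Q = 162.96 - 0.95Q → Q* = 27.2558.
The Pigouvian tax equals MEC at Q*: 15.17 + 1.02×27.2558 = 42.9709.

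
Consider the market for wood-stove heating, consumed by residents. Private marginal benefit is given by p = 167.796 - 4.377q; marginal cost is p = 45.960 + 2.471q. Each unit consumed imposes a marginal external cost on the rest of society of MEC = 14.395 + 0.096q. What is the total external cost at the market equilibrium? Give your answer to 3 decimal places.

271.302

Market equilibrium (private): 45.960 + 2.471q = 167.796 - 4.377q → q_m = 17.7915.
Total external cost = ∫₀^{q_m} (14.395 + 0.096q) dq = 14.395×17.7915 + ½×0.096×17.7915² = 271.3024.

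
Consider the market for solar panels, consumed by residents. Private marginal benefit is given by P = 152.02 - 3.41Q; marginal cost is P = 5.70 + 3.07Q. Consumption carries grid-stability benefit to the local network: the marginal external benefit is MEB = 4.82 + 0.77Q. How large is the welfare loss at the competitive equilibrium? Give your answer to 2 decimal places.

DWL = 43.18

Market equilibrium (private): 5.70 + 3.07Q = 152.02 - 3.41Q → Q_m = 22.5802.
Social marginal benefit = demand + MEB = 156.84 - 2.64Q.
Set SMB = MC: 156.84 - 2.64Q = 5.70 + 3.07Q → Q* = 26.4694.
The loss is the area between SMB and MC from Q* to Q_m; with linear curves that's a triangle of height MEB(Q_m).
DWL = ½ × 3.8892 × 22.2068 = 43.1833.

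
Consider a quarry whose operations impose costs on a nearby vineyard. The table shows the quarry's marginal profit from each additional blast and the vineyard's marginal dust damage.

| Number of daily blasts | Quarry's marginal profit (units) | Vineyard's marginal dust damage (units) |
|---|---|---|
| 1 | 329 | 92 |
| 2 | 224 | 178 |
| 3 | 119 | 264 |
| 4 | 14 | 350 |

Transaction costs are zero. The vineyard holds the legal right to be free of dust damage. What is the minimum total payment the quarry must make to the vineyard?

270

Efficient level: marginal profit ≥ marginal dust damage through level 2, so k* = 2.
With the vineyard holding the right, the quarry must at least compensate total damage at k*: 92 + 178 = 270.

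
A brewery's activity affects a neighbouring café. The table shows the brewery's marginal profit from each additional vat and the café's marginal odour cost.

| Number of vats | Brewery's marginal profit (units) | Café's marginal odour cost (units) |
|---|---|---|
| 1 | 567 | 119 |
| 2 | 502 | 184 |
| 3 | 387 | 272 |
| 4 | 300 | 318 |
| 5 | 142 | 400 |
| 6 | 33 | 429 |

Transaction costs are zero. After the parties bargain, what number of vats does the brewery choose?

3

Bargaining reaches the level where marginal profit last exceeds marginal odour cost.
That holds through level 3 (387 ≥ 272) but not at 4 (300 < 318).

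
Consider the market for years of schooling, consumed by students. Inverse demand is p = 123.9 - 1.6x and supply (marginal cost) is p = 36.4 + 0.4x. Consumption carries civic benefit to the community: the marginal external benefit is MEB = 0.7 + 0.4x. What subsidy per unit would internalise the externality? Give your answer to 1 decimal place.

subsidy = 22.8 per unit

Social marginal benefit = demand + MEB = 124.6 - 1.2x.
Set SMB = MC: 124.6 - 1.2x = 36.4 + 0.4x → x* = 55.1250.
The Pigouvian subsidy equals MEB at x*: 0.7 + 0.4×55.1250 = 22.7500.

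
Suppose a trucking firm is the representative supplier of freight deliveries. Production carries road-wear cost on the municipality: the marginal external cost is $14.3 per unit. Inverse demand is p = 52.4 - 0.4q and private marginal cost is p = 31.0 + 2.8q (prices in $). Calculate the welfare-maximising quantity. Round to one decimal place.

q* = 2.2

Social marginal cost = private MC + MEC = 45.3 + 2.8q.
Set SMC = demand: 45.3 + 2.8q = 52.4 - 0.4q → q* = 2.2188.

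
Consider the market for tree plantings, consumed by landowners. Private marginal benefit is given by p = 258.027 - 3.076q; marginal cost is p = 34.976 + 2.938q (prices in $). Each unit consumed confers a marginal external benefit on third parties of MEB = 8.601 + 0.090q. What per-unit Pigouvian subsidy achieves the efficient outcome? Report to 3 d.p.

Social marginal benefit = demand + MEB = 266.628 - 2.986q.
Set SMB = MC: 266.628 - 2.986q = 34.976 + 2.938q → q* = 39.1040.
The Pigouvian subsidy equals MEB at q*: 8.601 + 0.090×39.1040 = 12.1204.

subsidy = $12.120 per unit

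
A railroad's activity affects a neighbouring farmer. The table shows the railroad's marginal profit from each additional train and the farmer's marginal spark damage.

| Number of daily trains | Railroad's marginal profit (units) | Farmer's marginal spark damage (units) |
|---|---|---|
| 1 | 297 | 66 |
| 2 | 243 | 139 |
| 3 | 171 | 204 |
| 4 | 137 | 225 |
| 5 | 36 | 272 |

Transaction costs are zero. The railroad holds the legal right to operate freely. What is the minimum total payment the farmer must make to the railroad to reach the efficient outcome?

Left alone the railroad would choose level 5 (marginal profit stays positive).
Efficient level: k* = 2 (marginal profit ≥ marginal spark damage through 2).
The farmer must at least cover the railroad's forgone profit from cutting 5→2: 171 + 137 + 36 = 344.

344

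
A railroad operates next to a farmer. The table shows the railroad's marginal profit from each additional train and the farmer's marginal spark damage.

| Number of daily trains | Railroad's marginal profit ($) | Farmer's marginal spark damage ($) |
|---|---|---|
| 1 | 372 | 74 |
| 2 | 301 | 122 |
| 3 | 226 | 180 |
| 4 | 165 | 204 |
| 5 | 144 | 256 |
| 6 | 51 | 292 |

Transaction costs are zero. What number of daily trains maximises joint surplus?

Bargaining reaches the level where marginal profit last exceeds marginal spark damage.
That holds through level 3 (226 ≥ 180) but not at 4 (165 < 204).

3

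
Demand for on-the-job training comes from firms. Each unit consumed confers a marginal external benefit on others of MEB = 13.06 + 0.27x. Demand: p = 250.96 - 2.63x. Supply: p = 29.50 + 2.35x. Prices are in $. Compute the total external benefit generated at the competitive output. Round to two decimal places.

Market equilibrium (private): 29.50 + 2.35x = 250.96 - 2.63x → x_m = 44.4699.
Total external benefit = ∫₀^{x_m} (13.06 + 0.27x) dx = 13.06×44.4699 + ½×0.27×44.4699² = 847.7491.

$847.75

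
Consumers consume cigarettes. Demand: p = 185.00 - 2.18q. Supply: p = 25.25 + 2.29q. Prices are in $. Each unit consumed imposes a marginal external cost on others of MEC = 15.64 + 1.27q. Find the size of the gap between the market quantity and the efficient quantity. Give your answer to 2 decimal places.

10.63 units

Market equilibrium (private): 25.25 + 2.29q = 185.00 - 2.18q → q_m = 35.7383.
Social marginal benefit = demand − MEC = 169.36 - 3.45q.
Set SMB = MC: 169.36 - 3.45q = 25.25 + 2.29q → q* = 25.1063.
Gap = |35.7383 − 25.1063| = 10.6320.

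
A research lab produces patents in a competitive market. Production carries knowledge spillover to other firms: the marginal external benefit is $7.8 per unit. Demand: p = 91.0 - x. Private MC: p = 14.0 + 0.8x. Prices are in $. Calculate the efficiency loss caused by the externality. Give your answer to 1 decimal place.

Market equilibrium (private): 14.0 + 0.8x = 91.0 - x → x_m = 42.7778.
Social marginal cost = private MC − MEB = 6.2 + 0.8x.
Set SMC = demand: 6.2 + 0.8x = 91.0 - x → x* = 47.1111.
Height of the DWL triangle at x_m is demand(x_m) − SMC(x_m) = MEB(x_m) = 7.8000.
DWL = ½ × 4.3333 × 7.8000 = 16.8999.

DWL = $16.9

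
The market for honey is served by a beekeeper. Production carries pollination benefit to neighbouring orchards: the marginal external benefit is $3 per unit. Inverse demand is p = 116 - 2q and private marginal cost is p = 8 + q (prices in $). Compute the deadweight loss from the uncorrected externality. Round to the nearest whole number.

Market equilibrium (private): 8 + q = 116 - 2q → q_m = 36.0000.
Social marginal cost = private MC − MEB = 5 + q.
Set SMC = demand: 5 + q = 116 - 2q → q* = 37.0000.
The loss is the area between SMC and demand from q* to q_m; with linear curves that's a triangle of height MEB(q_m).
DWL = ½ × 1.0000 × 3.0000 = 1.5000.

DWL = $2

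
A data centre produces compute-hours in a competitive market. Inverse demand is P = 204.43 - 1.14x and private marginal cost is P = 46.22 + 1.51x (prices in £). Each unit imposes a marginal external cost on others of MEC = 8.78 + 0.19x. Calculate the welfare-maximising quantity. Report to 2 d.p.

Social marginal cost = private MC + MEC = 55.00 + 1.70x.
Set SMC = demand: 55.00 + 1.70x = 204.43 - 1.14x → x* = 52.6162.

x* = 52.62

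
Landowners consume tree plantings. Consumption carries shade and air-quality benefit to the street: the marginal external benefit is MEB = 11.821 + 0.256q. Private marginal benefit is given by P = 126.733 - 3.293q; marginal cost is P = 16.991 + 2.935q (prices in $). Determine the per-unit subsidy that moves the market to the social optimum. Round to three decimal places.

subsidy = $17.032 per unit

Social marginal benefit = demand + MEB = 138.554 - 3.037q.
Set SMB = MC: 138.554 - 3.037q = 16.991 + 2.935q → q* = 20.3555.
The Pigouvian subsidy equals MEB at q*: 11.821 + 0.256×20.3555 = 17.0320.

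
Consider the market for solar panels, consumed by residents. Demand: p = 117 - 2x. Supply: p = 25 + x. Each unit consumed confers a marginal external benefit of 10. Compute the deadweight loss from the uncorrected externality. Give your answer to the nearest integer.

Market equilibrium (private): 25 + x = 117 - 2x → x_m = 30.6667.
Social marginal benefit = demand + MEB = 127 - 2x.
Set SMB = MC: 127 - 2x = 25 + x → x* = 34.0000.
Between x* and x_m the wedge SMB − MC runs linearly from 0 to MEB(x_m), so the loss is a triangle.
DWL = ½ × 3.3333 × 10.0000 = 16.6665.

DWL = 17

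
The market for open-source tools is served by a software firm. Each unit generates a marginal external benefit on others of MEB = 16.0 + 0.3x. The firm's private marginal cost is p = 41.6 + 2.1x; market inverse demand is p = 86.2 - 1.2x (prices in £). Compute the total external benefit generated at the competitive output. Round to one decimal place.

Market equilibrium (private): 41.6 + 2.1x = 86.2 - 1.2x → x_m = 13.5152.
Total external benefit = ∫₀^{x_m} (16.0 + 0.3x) dx = 16.0×13.5152 + ½×0.3×13.5152² = 243.6423.

£243.6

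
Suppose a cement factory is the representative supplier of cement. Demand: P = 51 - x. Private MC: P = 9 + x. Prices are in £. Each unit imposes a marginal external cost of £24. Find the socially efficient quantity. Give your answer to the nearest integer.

Social marginal cost = private MC + MEC = 33 + x.
Set SMC = demand: 33 + x = 51 - x → x* = 9.0000.

x* = 9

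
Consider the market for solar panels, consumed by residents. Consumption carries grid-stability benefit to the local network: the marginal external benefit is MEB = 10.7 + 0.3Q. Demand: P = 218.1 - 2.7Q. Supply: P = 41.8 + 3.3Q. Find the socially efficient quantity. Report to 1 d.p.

Q* = 32.8

Social marginal benefit = demand + MEB = 228.8 - 2.4Q.
Set SMB = MC: 228.8 - 2.4Q = 41.8 + 3.3Q → Q* = 32.8070.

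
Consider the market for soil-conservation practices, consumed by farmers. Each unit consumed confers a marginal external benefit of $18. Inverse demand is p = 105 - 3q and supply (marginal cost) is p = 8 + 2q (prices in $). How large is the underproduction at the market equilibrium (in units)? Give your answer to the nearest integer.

Market equilibrium (private): 8 + 2q = 105 - 3q → q_m = 19.4000.
Social marginal benefit = demand + MEB = 123 - 3q.
Set SMB = MC: 123 - 3q = 8 + 2q → q* = 23.0000.
Gap = |19.4000 − 23.0000| = 3.6000.

4 units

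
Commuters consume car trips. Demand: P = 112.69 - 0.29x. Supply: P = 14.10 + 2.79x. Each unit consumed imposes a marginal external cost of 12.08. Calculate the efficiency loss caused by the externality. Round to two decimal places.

Market equilibrium (private): 14.10 + 2.79x = 112.69 - 0.29x → x_m = 32.0097.
Social marginal benefit = demand − MEC = 100.61 - 0.29x.
Set SMB = MC: 100.61 - 0.29x = 14.10 + 2.79x → x* = 28.0877.
The loss is the area between SMB and MC from x* to x_m; with linear curves that's a triangle of height MEC(x_m).
DWL = ½ × 3.9220 × 12.0800 = 23.6889.

DWL = 23.69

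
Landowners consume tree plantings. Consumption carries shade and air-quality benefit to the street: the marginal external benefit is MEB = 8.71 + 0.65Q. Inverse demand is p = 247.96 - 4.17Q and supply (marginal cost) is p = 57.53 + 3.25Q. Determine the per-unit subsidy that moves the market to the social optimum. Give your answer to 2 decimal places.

Social marginal benefit = demand + MEB = 256.67 - 3.52Q.
Set SMB = MC: 256.67 - 3.52Q = 57.53 + 3.25Q → Q* = 29.4151.
The Pigouvian subsidy equals MEB at Q*: 8.71 + 0.65×29.4151 = 27.8298.

subsidy = 27.83 per unit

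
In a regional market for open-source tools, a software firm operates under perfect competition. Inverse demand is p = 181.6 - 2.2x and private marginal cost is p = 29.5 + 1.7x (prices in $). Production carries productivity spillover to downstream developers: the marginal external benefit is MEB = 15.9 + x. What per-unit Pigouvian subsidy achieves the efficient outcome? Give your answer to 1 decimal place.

subsidy = $73.8 per unit

Social marginal cost = private MC − MEB = 13.6 + 0.7x.
Set SMC = demand: 13.6 + 0.7x = 181.6 - 2.2x → x* = 57.9310.
The Pigouvian subsidy equals MEB at x*: 15.9 + 1.0×57.9310 = 73.8310.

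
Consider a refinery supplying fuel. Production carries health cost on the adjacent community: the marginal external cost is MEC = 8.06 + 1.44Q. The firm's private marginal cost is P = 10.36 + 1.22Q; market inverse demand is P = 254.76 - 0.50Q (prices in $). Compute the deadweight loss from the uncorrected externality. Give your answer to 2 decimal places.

DWL = $7156.68

Market equilibrium (private): 10.36 + 1.22Q = 254.76 - 0.50Q → Q_m = 142.0930.
Social marginal cost = private MC + MEC = 18.42 + 2.66Q.
Set SMC = demand: 18.42 + 2.66Q = 254.76 - 0.50Q → Q* = 74.7911.
Height of the DWL triangle at Q_m is SMC(Q_m) − demand(Q_m) = MEC(Q_m) = 212.6740.
DWL = ½ × 67.3019 × 212.6740 = 7156.6821.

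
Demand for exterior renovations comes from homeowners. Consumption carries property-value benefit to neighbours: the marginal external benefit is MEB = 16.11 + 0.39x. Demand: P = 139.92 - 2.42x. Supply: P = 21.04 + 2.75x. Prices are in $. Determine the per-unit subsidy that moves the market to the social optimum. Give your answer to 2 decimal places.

Social marginal benefit = demand + MEB = 156.03 - 2.03x.
Set SMB = MC: 156.03 - 2.03x = 21.04 + 2.75x → x* = 28.2406.
The Pigouvian subsidy equals MEB at x*: 16.11 + 0.39×28.2406 = 27.1238.

subsidy = $27.12 per unit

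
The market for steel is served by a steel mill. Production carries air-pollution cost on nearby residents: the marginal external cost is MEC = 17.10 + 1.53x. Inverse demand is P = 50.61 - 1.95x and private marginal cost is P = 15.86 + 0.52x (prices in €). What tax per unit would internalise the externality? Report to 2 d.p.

tax = €23.85 per unit

Social marginal cost = private MC + MEC = 32.96 + 2.05x.
Set SMC = demand: 32.96 + 2.05x = 50.61 - 1.95x → x* = 4.4125.
The Pigouvian tax equals MEC at x*: 17.10 + 1.53×4.4125 = 23.8511.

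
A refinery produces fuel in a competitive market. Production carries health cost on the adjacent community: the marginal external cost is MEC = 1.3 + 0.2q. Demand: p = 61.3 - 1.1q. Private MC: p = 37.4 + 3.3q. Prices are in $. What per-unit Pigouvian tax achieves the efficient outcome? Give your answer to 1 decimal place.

tax = $2.3 per unit

Social marginal cost = private MC + MEC = 38.7 + 3.5q.
Set SMC = demand: 38.7 + 3.5q = 61.3 - 1.1q → q* = 4.9130.
The Pigouvian tax equals MEC at q*: 1.3 + 0.2×4.9130 = 2.2826.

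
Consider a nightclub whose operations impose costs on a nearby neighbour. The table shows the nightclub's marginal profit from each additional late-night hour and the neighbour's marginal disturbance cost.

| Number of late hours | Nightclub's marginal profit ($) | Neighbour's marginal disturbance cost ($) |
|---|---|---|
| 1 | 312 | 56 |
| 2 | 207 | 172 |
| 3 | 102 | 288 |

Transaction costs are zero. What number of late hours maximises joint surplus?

Bargaining reaches the level where marginal profit last exceeds marginal disturbance cost.
That holds through level 2 (207 ≥ 172) but not at 3 (102 < 288).

2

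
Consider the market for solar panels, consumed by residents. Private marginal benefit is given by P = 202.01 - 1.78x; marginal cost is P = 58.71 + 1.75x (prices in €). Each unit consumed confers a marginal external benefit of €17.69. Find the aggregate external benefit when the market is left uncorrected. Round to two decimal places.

€718.12

Market equilibrium (private): 58.71 + 1.75x = 202.01 - 1.78x → x_m = 40.5949.
Total external benefit = MEB × x_m = 17.69 × 40.5949 = 718.1238.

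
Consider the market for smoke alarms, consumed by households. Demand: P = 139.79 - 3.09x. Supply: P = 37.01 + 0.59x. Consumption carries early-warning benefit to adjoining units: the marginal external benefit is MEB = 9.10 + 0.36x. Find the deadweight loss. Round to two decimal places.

DWL = 55.26

Market equilibrium (private): 37.01 + 0.59x = 139.79 - 3.09x → x_m = 27.9293.
Social marginal benefit = demand + MEB = 148.89 - 2.73x.
Set SMB = MC: 148.89 - 2.73x = 37.01 + 0.59x → x* = 33.6988.
The loss is the area between SMB and MC from x* to x_m; with linear curves that's a triangle of height MEB(x_m).
DWL = ½ × 5.7695 × 19.1546 = 55.2562.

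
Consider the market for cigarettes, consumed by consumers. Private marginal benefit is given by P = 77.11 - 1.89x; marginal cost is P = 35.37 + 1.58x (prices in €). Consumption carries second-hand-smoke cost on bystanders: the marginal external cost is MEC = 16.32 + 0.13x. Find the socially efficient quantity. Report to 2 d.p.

Social marginal benefit = demand − MEC = 60.79 - 2.02x.
Set SMB = MC: 60.79 - 2.02x = 35.37 + 1.58x → x* = 7.0611.

x* = 7.06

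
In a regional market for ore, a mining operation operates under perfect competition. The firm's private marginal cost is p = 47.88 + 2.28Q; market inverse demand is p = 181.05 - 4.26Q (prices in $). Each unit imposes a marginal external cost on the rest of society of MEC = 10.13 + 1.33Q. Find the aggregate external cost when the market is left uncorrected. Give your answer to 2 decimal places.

Market equilibrium (private): 47.88 + 2.28Q = 181.05 - 4.26Q → Q_m = 20.3624.
Total external cost = ∫₀^{Q_m} (10.13 + 1.33Q) dQ = 10.13×20.3624 + ½×1.33×20.3624² = 481.9983.

$482.00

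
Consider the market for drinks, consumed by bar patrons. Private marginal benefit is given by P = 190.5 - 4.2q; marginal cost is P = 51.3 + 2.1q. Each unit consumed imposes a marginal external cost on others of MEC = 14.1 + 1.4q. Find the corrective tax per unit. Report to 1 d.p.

Social marginal benefit = demand − MEC = 176.4 - 5.6q.
Set SMB = MC: 176.4 - 5.6q = 51.3 + 2.1q → q* = 16.2468.
The Pigouvian tax equals MEC at q*: 14.1 + 1.4×16.2468 = 36.8455.

tax = 36.8 per unit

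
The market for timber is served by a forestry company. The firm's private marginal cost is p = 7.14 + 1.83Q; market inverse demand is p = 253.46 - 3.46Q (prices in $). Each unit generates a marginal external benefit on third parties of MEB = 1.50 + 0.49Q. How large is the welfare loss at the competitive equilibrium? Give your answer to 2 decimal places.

DWL = $61.59

Market equilibrium (private): 7.14 + 1.83Q = 253.46 - 3.46Q → Q_m = 46.5633.
Social marginal cost = private MC − MEB = 5.64 + 1.34Q.
Set SMC = demand: 5.64 + 1.34Q = 253.46 - 3.46Q → Q* = 51.6292.
Height of the DWL triangle at Q_m is demand(Q_m) − SMC(Q_m) = MEB(Q_m) = 24.3160.
DWL = ½ × 5.0659 × 24.3160 = 61.5912.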